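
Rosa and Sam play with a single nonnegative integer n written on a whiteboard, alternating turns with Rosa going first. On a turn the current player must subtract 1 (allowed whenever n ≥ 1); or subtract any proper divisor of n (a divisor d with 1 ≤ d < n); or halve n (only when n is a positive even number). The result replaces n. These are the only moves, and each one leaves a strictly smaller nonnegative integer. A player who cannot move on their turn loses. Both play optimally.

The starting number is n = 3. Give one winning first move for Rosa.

Label each position W (a win for the player to move) or L (a loss). A position with no legal move is L; any other position is W exactly when some move reaches an L, and L when every move reaches a W.
n=0: no move → L
n=1: reaches L-position 0 → W
n=2: only reaches 1(W), which is W → L
n=3: reaches L-position 2 → W
From 3, the L positions reachable in one move are: 2.

Move to 2.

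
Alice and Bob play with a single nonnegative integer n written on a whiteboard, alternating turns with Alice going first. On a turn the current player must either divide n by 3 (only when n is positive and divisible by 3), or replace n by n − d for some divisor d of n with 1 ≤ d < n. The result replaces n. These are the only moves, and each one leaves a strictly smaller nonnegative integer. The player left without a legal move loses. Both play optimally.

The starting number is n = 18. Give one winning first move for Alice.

Compute win/loss labels from the base case upward. A position with no move is L. Any other position is W if it can reach an L in one move, else L.
n=0: no move → L
n=1: no move → L
n=2: W (go to 1, an L position)
n=3: W (go to 1, an L position)
n=4: L (options 2(W), 3(W) are all W)
n=5: W (go to 4, an L position)
n=6: W (go to 4, an L position)
n=7: L (sole option 6(W) is W)
n=8: W (go to 4, an L position)
n=9: L (options 3(W), 6(W), 8(W) are all W)
n=10: W (go to 9, an L position)
n=11: L (sole option 10(W) is W)
n=12: W (go to 4, an L position)
n=13: L (sole option 12(W) is W)
n=14: W (go to 7, an L position)
n=15: L (options 5(W), 10(W), 12(W), 14(W) are all W)
n=16: W (go to 15, an L position)
n=17: L (sole option 16(W) is W)
n=18: W (go to 9, an L position)
From 18, the L positions reachable in one move are: 9, 15, 17. Any move reaching one of these is winning.

Move to 9.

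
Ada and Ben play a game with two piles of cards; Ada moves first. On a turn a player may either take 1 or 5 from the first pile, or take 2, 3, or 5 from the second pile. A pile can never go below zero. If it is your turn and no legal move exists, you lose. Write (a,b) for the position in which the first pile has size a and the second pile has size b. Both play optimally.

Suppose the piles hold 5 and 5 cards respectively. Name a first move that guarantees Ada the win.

Move to (5,3).

Classify positions by backward induction: terminal positions (no move available) are L. From any other position, the mover wins iff some move reaches an L.
No move ever increases a pile, so every position that can arise here has a ≤ 5 and b ≤ 5; it is enough to label the cells with 0 ≤ a ≤ 5 and 0 ≤ b ≤ 5.
Every move lowers a or b (never raises either), so fill the grid row by row in increasing a, and left to right within a row: each cell's successors are then already labelled.
      b=0  b=1  b=2  b=3  b=4  b=5
a=0:    L    L    W    W    W    W
a=1:    W    W    L    L    W    W
a=2:    L    L    W    W    W    W
a=3:    W    W    L    L    W    W
a=4:    L    L    W    W    W    W
a=5:    W    W    L    L    W    W
Cells with no legal move (terminal, hence L): (0,0), (0,1).
The remaining L cells, each justified by listing all of its moves:
(1,2): L (options (0,2)(W), (1,0)(W) are all W)
(1,3): L (options (0,3)(W), (1,1)(W), (1,0)(W) are all W)
(2,0): L (sole option (1,0)(W) is W)
(2,1): L (sole option (1,1)(W) is W)
(3,2): L (options (2,2)(W), (3,0)(W) are all W)
(3,3): L (options (2,3)(W), (3,1)(W), (3,0)(W) are all W)
(4,0): L (sole option (3,0)(W) is W)
(4,1): L (sole option (3,1)(W) is W)
(5,2): L (options (4,2)(W), (0,2)(W), (5,0)(W) are all W)
(5,3): L (options (4,3)(W), (0,3)(W), (5,1)(W), (5,0)(W) are all W)
Every other cell has at least one move into one of the L cells above, so it is W.
From (5,5), the L positions reachable in one move are: (5,3), (5,2). Any move reaching one of these is winning.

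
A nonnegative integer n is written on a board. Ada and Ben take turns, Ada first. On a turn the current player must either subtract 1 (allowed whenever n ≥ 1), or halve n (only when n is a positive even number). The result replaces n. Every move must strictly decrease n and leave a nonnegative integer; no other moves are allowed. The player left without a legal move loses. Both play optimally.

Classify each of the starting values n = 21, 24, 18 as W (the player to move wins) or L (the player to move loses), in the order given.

21: L, 24: W, 18: W

Classify positions by backward induction: terminal positions (no move available) are L. From any other position, the mover wins iff some move reaches an L.
n=0: no move → L
n=1: reaches L-position 0 → W
n=2: only reaches 1(W), which is W → L
n=3: reaches L-position 2 → W
n=4: reaches L-position 2 → W
n=5: only reaches 4(W), which is W → L
n=6: reaches L-position 5 → W
n=7: only reaches 6(W), which is W → L
n=8: reaches L-position 7 → W
n=9: only reaches 8(W), which is W → L
n=10: reaches L-position 5 → W
n=11: only reaches 10(W), which is W → L
n=12: reaches L-position 11 → W
n=13: only reaches 12(W), which is W → L
n=14: reaches L-position 7 → W
n=15: only reaches 14(W), which is W → L
n=16: reaches L-position 15 → W
n=17: only reaches 16(W), which is W → L
n=18: reaches L-position 9 → W
n=19: only reaches 18(W), which is W → L
n=20: reaches L-position 19 → W
n=21: only reaches 20(W), which is W → L
n=22: reaches L-position 11 → W
n=23: only reaches 22(W), which is W → L
n=24: reaches L-position 23 → W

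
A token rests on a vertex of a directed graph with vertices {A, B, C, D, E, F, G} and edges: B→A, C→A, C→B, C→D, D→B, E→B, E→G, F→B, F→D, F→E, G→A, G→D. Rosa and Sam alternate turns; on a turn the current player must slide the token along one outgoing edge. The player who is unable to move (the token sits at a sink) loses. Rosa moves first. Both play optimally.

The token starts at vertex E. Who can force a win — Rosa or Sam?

Sam wins.

Compute win/loss labels from the base case upward. A position with no move is L. Any other position is W if it can reach an L in one move, else L.
Every edge goes from a vertex to one that appears earlier in the order A, B, D, G, E, C, F, so processing vertices in that order labels each vertex after all of its successors.
A: no outgoing edge → L
B: →A(L), so W
D: →B(W) only, which is W, so L
G: →D(L), so W
E: →G(W), B(W) — all W, so L
C: →D(L), so W
F: →E(L), so W
Every move from E reaches a W position, so the mover loses.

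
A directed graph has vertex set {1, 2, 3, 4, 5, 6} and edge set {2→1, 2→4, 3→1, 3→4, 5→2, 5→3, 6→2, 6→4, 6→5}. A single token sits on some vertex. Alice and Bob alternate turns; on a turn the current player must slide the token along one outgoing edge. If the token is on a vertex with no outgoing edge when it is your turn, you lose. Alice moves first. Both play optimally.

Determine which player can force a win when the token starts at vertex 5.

Compute win/loss labels from the base case upward. A position with no move is L. Any other position is W if it can reach an L in one move, else L.
Every edge goes from a vertex to one that appears earlier in the order 1, 4, 3, 2, 5, 6, so processing vertices in that order labels each vertex after all of its successors.
1: no outgoing edge → L
4: no outgoing edge → L
3: W (go to 4, an L position)
2: W (go to 4, an L position)
5: L (options 2(W), 3(W) are all W)
6: W (go to 5, an L position)
Every move from 5 reaches a W position, so the mover loses.

Bob wins.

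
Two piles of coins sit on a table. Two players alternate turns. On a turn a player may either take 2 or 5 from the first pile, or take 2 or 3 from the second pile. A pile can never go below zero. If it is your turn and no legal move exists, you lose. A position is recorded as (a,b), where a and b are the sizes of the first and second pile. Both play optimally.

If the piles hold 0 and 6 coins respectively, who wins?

Build the W/L table. Terminal = L. A non-terminal position is W if it has a move to some L; otherwise it is L.
No move ever increases a pile, so every position that can arise here has a ≤ 0 and b ≤ 6; it is enough to label the cells with 0 ≤ a ≤ 0 and 0 ≤ b ≤ 6.
Every move lowers a or b (never raises either), so fill the grid row by row in increasing a, and left to right within a row: each cell's successors are then already labelled.
      b=0  b=1  b=2  b=3  b=4  b=5  b=6
a=0:    L    L    W    W    W    L    L
Cells with no legal move (terminal, hence L): (0,0), (0,1).
The remaining L cells, each justified by listing all of its moves:
(0,5): L (options (0,3)(W), (0,2)(W) are all W)
(0,6): L (options (0,4)(W), (0,3)(W) are all W)
Every other cell has at least one move into one of the L cells above, so it is W.
Every move from (0,6) reaches a W position, so the mover loses.

The second player wins.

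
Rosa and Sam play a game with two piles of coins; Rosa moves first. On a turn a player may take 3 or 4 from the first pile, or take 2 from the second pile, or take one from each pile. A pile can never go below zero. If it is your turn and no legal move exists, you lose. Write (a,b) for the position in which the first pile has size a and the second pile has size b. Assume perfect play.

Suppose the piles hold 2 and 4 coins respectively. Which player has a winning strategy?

Rosa wins.

Classify positions by backward induction: terminal positions (no move available) are L. From any other position, the mover wins iff some move reaches an L.
No move ever increases a pile, so every position that can arise here has a ≤ 2 and b ≤ 4; it is enough to label the cells with 0 ≤ a ≤ 2 and 0 ≤ b ≤ 4.
Every move lowers a or b (never raises either), so fill the grid row by row in increasing a, and left to right within a row: each cell's successors are then already labelled.
      b=0  b=1  b=2  b=3  b=4
a=0:    L    L    W    W    L
a=1:    L    W    W    L    L
a=2:    L    W    W    L    W
Cells with no legal move (terminal, hence L): (0,0), (0,1), (1,0), (2,0).
The remaining L cells, each justified by listing all of its moves:
(0,4): the only move is to (0,2)(W), a W ⇒ L
(1,3): moves to (1,1)(W), (0,2)(W); every one is W ⇒ L
(1,4): moves to (1,2)(W), (0,3)(W); every one is W ⇒ L
(2,3): moves to (2,1)(W), (1,2)(W); every one is W ⇒ L
Every other cell has at least one move into one of the L cells above, so it is W.
From (2,4) Rosa can move to (1,3), reaching an L position.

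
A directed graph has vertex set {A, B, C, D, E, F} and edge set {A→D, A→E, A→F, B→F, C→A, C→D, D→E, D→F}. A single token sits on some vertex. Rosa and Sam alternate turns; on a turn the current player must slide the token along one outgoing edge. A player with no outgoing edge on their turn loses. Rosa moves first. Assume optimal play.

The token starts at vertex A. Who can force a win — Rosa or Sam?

Rosa wins.

Use the standard recursion: the mover loses at a terminal position; elsewhere, the mover wins exactly when some move hands the opponent an L position.
Every edge goes from a vertex to one that appears earlier in the order E, F, D, A, B, C, so processing vertices in that order labels each vertex after all of its successors.
E: no outgoing edge → L
F: no outgoing edge → L
D: W (go to F, an L position)
A: W (go to F, an L position)
B: W (go to F, an L position)
C: L (options A(W), D(W) are all W)
The starting position A is W: Rosa should move to F, handing over an L position.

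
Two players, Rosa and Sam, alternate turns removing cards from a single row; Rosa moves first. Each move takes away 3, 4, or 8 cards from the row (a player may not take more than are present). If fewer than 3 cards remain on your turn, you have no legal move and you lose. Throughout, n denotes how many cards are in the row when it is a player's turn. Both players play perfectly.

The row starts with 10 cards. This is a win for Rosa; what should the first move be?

Compute win/loss labels from the base case upward. A position with no move is L. Any other position is W if it can reach an L in one move, else L.
n=0: no move → L
n=1: no move → L
n=2: no move → L
n=3: reaches L-position 0 → W
n=4: reaches L-position 1 → W
n=5: reaches L-position 2 → W
n=6: reaches L-position 2 → W
n=7: only reaches 4(W), 3(W), all W → L
n=8: reaches L-position 0 → W
n=9: reaches L-position 1 → W
n=10: reaches L-position 7 → W
From 10, the L positions reachable in one move are: 7, 2. Any move reaching one of these is winning.

Remove 3, leaving 7.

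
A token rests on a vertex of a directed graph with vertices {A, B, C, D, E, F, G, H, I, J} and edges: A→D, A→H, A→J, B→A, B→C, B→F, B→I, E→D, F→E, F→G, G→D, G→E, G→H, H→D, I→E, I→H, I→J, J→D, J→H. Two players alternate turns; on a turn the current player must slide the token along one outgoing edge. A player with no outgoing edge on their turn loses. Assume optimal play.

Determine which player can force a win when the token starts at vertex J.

The first player wins.

Build the W/L table. Terminal = L. A non-terminal position is W if it has a move to some L; otherwise it is L.
Every edge goes from a vertex to one that appears earlier in the order C, D, H, J, E, G, F, I, A, B, so processing vertices in that order labels each vertex after all of its successors.
C: no outgoing edge → L
D: no outgoing edge → L
H: W (go to D, an L position)
J: W (go to D, an L position)
E: W (go to D, an L position)
G: W (go to D, an L position)
F: L (options G(W), E(W) are all W)
I: L (options E(W), J(W), H(W) are all W)
A: W (go to D, an L position)
B: W (go to I, an L position)
From J the player to move can move to D, reaching an L position.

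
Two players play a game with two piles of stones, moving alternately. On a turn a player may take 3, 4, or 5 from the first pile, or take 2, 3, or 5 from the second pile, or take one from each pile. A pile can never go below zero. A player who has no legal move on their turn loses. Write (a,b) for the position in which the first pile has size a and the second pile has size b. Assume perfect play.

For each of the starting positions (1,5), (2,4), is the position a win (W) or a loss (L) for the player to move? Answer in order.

(1,5): W, (2,4): L

Build the W/L table. Terminal = L. A non-terminal position is W if it has a move to some L; otherwise it is L.
No move ever increases a pile, so every position that can arise here has a ≤ 2 and b ≤ 5; it is enough to label the cells with 0 ≤ a ≤ 2 and 0 ≤ b ≤ 5.
Every move lowers a or b (never raises either), so fill the grid row by row in increasing a, and left to right within a row: each cell's successors are then already labelled.
      b=0  b=1  b=2  b=3  b=4  b=5
a=0:    L    L    W    W    W    W
a=1:    L    W    W    W    L    W
a=2:    L    W    W    W    L    W
Cells with no legal move (terminal, hence L): (0,0), (0,1), (1,0), (2,0).
The remaining L cells, each justified by listing all of its moves:
(1,4): L (options (1,2)(W), (1,1)(W), (0,3)(W) are all W)
(2,4): L (options (2,2)(W), (2,1)(W), (1,3)(W) are all W)
Every other cell has at least one move into one of the L cells above, so it is W.
(1,5): the move to (1,0) reaches an L cell, so W
(2,4): one of the L cells justified above, so L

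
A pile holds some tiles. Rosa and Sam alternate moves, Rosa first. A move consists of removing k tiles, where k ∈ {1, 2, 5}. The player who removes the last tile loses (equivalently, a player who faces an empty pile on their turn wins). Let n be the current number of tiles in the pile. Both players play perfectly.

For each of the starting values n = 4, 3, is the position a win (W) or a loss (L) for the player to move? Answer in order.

Positions with no move are W. A position that does have a move is losing for the player to move precisely when every available move leads to a winning position for the opponent. Fill in the labels:
n=0: no move; the opponent has just taken the last tile and therefore loses → W
n=1: the only move is to 0(W), a W ⇒ L
n=2: can move to 1, which is L ⇒ W
n=3: can move to 1, which is L ⇒ W
n=4: moves to 3(W), 2(W); every one is W ⇒ L

4: L, 3: W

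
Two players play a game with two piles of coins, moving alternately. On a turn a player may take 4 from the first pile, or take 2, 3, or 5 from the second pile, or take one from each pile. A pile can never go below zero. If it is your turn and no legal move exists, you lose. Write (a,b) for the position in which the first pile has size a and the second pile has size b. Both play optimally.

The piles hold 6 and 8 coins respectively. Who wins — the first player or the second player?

The first player wins.

Build the W/L table. Terminal = L. A non-terminal position is W if it has a move to some L; otherwise it is L.
No move ever increases a pile, so every position that can arise here has a ≤ 6 and b ≤ 8; it is enough to label the cells with 0 ≤ a ≤ 6 and 0 ≤ b ≤ 8.
Every move lowers a or b (never raises either), so fill the grid row by row in increasing a, and left to right within a row: each cell's successors are then already labelled.
      b=0  b=1  b=2  b=3  b=4  b=5  b=6  b=7  b=8
a=0:    L    L    W    W    W    W    W    L    L
a=1:    L    W    W    W    L    W    W    W    W
a=2:    L    W    W    W    L    W    W    W    L
a=3:    L    W    W    W    L    W    W    W    L
a=4:    W    W    L    L    W    W    W    W    W
a=5:    W    L    L    W    W    W    W    W    L
a=6:    W    L    W    W    W    L    W    W    W
Cells with no legal move (terminal, hence L): (0,0), (0,1), (1,0), (2,0), (3,0).
The remaining L cells, each justified by listing all of its moves:
(0,7): only reaches (0,5)(W), (0,4)(W), (0,2)(W), all W → L
(0,8): only reaches (0,6)(W), (0,5)(W), (0,3)(W), all W → L
(1,4): only reaches (1,2)(W), (1,1)(W), (0,3)(W), all W → L
(2,4): only reaches (2,2)(W), (2,1)(W), (1,3)(W), all W → L
(2,8): only reaches (2,6)(W), (2,5)(W), (2,3)(W), (1,7)(W), all W → L
(3,4): only reaches (3,2)(W), (3,1)(W), (2,3)(W), all W → L
(3,8): only reaches (3,6)(W), (3,5)(W), (3,3)(W), (2,7)(W), all W → L
(4,2): only reaches (0,2)(W), (4,0)(W), (3,1)(W), all W → L
(4,3): only reaches (0,3)(W), (4,1)(W), (4,0)(W), (3,2)(W), all W → L
(5,1): only reaches (1,1)(W), (4,0)(W), all W → L
(5,2): only reaches (1,2)(W), (5,0)(W), (4,1)(W), all W → L
(5,8): only reaches (1,8)(W), (5,6)(W), (5,5)(W), (5,3)(W), (4,7)(W), all W → L
(6,1): only reaches (2,1)(W), (5,0)(W), all W → L
(6,5): only reaches (2,5)(W), (6,3)(W), (6,2)(W), (6,0)(W), (5,4)(W), all W → L
Every other cell has at least one move into one of the L cells above, so it is W.
From (6,8) the player to move can move to (2,8), reaching an L position.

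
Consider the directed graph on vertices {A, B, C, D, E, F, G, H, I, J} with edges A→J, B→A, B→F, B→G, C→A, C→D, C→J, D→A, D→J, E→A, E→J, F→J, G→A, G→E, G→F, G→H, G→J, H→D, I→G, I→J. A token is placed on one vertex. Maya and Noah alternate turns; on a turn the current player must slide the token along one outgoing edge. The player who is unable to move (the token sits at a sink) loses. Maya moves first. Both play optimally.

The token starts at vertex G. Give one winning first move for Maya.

Move to H.

Positions with no move are L. A position that does have a move is losing for the player to move precisely when every available move leads to a winning position for the opponent. Fill in the labels:
Every edge goes from a vertex to one that appears earlier in the order J, A, E, D, F, C, H, G, I, B, so processing vertices in that order labels each vertex after all of its successors.
J: no outgoing edge → L
A: reaches L-position J → W
E: reaches L-position J → W
D: reaches L-position J → W
F: reaches L-position J → W
C: reaches L-position J → W
H: only reaches D(W), which is W → L
G: reaches L-position H → W
I: reaches L-position J → W
B: only reaches G(W), F(W), A(W), all W → L
From G, the L positions reachable in one move are: H, J. Any move reaching one of these is winning.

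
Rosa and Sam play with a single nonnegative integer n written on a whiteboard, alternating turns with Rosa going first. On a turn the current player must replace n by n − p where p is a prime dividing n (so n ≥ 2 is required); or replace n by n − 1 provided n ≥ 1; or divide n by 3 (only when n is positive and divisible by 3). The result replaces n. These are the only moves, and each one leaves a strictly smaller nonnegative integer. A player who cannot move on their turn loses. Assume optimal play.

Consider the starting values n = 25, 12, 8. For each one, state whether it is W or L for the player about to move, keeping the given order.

25: L, 12: W, 8: L

Build the W/L table. Terminal = L. A non-terminal position is W if it has a move to some L; otherwise it is L.
n=0: no move → L
n=1: →0(L), so W
n=2: →0(L), so W
n=3: →0(L), so W
n=4: →2(W), 3(W) — all W, so L
n=5: →0(L), so W
n=6: →4(L), so W
n=7: →0(L), so W
n=8: →6(W), 7(W) — all W, so L
n=9: →8(L), so W
n=10: →8(L), so W
n=11: →0(L), so W
n=12: →4(L), so W
n=13: →0(L), so W
n=14: →7(W), 12(W), 13(W) — all W, so L
n=15: →14(L), so W
n=16: →14(L), so W
n=17: →0(L), so W
n=18: →6(W), 15(W), 16(W), 17(W) — all W, so L
n=19: →0(L), so W
n=20: →18(L), so W
n=21: →14(L), so W
n=22: →11(W), 20(W), 21(W) — all W, so L
n=23: →0(L), so W
n=24: →8(L), so W
n=25: →20(W), 24(W) — all W, so L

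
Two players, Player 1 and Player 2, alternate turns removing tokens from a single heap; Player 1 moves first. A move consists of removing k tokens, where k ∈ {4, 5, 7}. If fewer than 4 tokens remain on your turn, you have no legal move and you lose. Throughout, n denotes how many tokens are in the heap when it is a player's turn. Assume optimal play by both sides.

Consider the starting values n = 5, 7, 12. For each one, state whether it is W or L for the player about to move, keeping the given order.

Classify positions by backward induction: terminal positions (no move available) are L. From any other position, the mover wins iff some move reaches an L.
n=0: no move → L
n=1: no move → L
n=2: no move → L
n=3: no move → L
n=4: reaches L-position 0 → W
n=5: reaches L-position 1 → W
n=6: reaches L-position 2 → W
n=7: reaches L-position 3 → W
n=8: reaches L-position 3 → W
n=9: reaches L-position 2 → W
n=10: reaches L-position 3 → W
n=11: only reaches 7(W), 6(W), 4(W), all W → L
n=12: only reaches 8(W), 7(W), 5(W), all W → L

5: W, 7: W, 12: L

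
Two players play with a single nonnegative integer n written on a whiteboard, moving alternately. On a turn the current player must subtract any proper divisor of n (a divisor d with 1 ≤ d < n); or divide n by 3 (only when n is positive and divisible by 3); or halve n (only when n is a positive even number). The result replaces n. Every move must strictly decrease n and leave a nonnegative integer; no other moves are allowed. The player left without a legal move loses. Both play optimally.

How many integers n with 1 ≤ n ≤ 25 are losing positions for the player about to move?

11

Use the standard recursion: the mover loses at a terminal position; elsewhere, the mover wins exactly when some move hands the opponent an L position.
n=0: no move → L
n=1: no move → L
n=2: →1(L), so W
n=3: →1(L), so W
n=4: →2(W), 3(W) — all W, so L
n=5: →4(L), so W
n=6: →4(L), so W
n=7: →6(W) only, which is W, so L
n=8: →4(L), so W
n=9: →3(W), 6(W), 8(W) — all W, so L
n=10: →9(L), so W
n=11: →10(W) only, which is W, so L
n=12: →4(L), so W
n=13: →12(W) only, which is W, so L
n=14: →7(L), so W
n=15: →5(W), 10(W), 12(W), 14(W) — all W, so L
n=16: →15(L), so W
n=17: →16(W) only, which is W, so L
n=18: →9(L), so W
n=19: →18(W) only, which is W, so L
n=20: →15(L), so W
n=21: →7(L), so W
n=22: →11(L), so W
n=23: →22(W) only, which is W, so L
n=24: →23(L), so W
n=25: →20(W), 24(W) — all W, so L
L entries with 1 ≤ n ≤ 25 (n=0 is outside the asked range and is not counted): n = 1, 4, 7, 9, 11, 13, 15, 17, 19, 23, 25; that makes 11.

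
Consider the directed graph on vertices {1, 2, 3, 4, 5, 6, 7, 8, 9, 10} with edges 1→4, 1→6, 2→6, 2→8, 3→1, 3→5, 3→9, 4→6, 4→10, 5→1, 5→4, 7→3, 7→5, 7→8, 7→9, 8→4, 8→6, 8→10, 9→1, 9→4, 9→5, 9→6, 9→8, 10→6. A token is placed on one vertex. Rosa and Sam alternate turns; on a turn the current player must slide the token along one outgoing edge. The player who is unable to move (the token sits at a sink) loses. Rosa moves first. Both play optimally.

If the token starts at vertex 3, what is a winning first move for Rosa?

Move to 5.

Compute win/loss labels from the base case upward. A position with no move is L. Any other position is W if it can reach an L in one move, else L.
Every edge goes from a vertex to one that appears earlier in the order 6, 10, 4, 8, 1, 5, 9, 3, 2, 7, so processing vertices in that order labels each vertex after all of its successors.
6: no outgoing edge → L
10: W (go to 6, an L position)
4: W (go to 6, an L position)
8: W (go to 6, an L position)
1: W (go to 6, an L position)
5: L (options 1(W), 4(W) are all W)
9: W (go to 5, an L position)
3: W (go to 5, an L position)
2: W (go to 6, an L position)
7: W (go to 5, an L position)
From 3, the L positions reachable in one move are: 5.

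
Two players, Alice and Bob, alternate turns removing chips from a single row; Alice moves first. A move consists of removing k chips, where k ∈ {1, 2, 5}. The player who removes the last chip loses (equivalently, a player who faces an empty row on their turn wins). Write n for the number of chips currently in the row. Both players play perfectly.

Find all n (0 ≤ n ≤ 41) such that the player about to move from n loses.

Use the standard recursion: the mover wins at a terminal position; elsewhere, the mover wins exactly when some move hands the opponent an L position.
n=0: no move; the opponent has just taken the last chip and therefore loses → W
n=1: the only move is to 0(W), a W ⇒ L
n=2: can move to 1, which is L ⇒ W
n=3: can move to 1, which is L ⇒ W
n=4: moves to 3(W), 2(W); every one is W ⇒ L
n=5: can move to 4, which is L ⇒ W
n=6: can move to 4, which is L ⇒ W
n=7: moves to 6(W), 5(W), 2(W); every one is W ⇒ L
n=8: can move to 7, which is L ⇒ W
n=9: can move to 7, which is L ⇒ W
n=10: moves to 9(W), 8(W), 5(W); every one is W ⇒ L
n=11: can move to 10, which is L ⇒ W
n=12: can move to 10, which is L ⇒ W
n=13: moves to 12(W), 11(W), 8(W); every one is W ⇒ L
n=14: can move to 13, which is L ⇒ W
n=15: can move to 13, which is L ⇒ W
n=16: moves to 15(W), 14(W), 11(W); every one is W ⇒ L
n=17: can move to 16, which is L ⇒ W
n=18: can move to 16, which is L ⇒ W
n=19: moves to 18(W), 17(W), 14(W); every one is W ⇒ L
n=20: can move to 19, which is L ⇒ W
n=21: can move to 19, which is L ⇒ W
n=22: moves to 21(W), 20(W), 17(W); every one is W ⇒ L
n=23: can move to 22, which is L ⇒ W
n=24: can move to 22, which is L ⇒ W
n=25: moves to 24(W), 23(W), 20(W); every one is W ⇒ L
n=26: can move to 25, which is L ⇒ W
n=27: can move to 25, which is L ⇒ W
n=28: moves to 27(W), 26(W), 23(W); every one is W ⇒ L
n=29: can move to 28, which is L ⇒ W
n=30: can move to 28, which is L ⇒ W
n=31: moves to 30(W), 29(W), 26(W); every one is W ⇒ L
n=32: can move to 31, which is L ⇒ W
n=33: can move to 31, which is L ⇒ W
n=34: moves to 33(W), 32(W), 29(W); every one is W ⇒ L
n=35: can move to 34, which is L ⇒ W
n=36: can move to 34, which is L ⇒ W
n=37: moves to 36(W), 35(W), 32(W); every one is W ⇒ L
n=38: can move to 37, which is L ⇒ W
n=39: can move to 37, which is L ⇒ W
n=40: moves to 39(W), 38(W), 35(W); every one is W ⇒ L
n=41: can move to 40, which is L ⇒ W
The losing starting values of n are exactly the entries labelled L in this table (14 of them).

1, 4, 7, 10, 13, 16, 19, 22, 25, 28, 31, 34, 37, 40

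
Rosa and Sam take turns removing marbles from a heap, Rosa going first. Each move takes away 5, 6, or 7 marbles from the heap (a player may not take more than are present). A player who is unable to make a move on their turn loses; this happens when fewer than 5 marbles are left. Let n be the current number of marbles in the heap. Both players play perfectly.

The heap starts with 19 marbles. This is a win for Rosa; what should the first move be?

Classify positions by backward induction: terminal positions (no move available) are L. From any other position, the mover wins iff some move reaches an L.
n=0: no move → L
n=1: no move → L
n=2: no move → L
n=3: no move → L
n=4: no move → L
n=5: reaches L-position 0 → W
n=6: reaches L-position 1 → W
n=7: reaches L-position 2 → W
n=8: reaches L-position 3 → W
n=9: reaches L-position 4 → W
n=10: reaches L-position 4 → W
n=11: reaches L-position 4 → W
n=12: only reaches 7(W), 6(W), 5(W), all W → L
n=13: only reaches 8(W), 7(W), 6(W), all W → L
n=14: only reaches 9(W), 8(W), 7(W), all W → L
n=15: only reaches 10(W), 9(W), 8(W), all W → L
n=16: only reaches 11(W), 10(W), 9(W), all W → L
n=17: reaches L-position 12 → W
n=18: reaches L-position 13 → W
n=19: reaches L-position 14 → W
From 19, the L positions reachable in one move are: 14, 13, 12. Any move reaching one of these is winning.

Remove 5, leaving 14.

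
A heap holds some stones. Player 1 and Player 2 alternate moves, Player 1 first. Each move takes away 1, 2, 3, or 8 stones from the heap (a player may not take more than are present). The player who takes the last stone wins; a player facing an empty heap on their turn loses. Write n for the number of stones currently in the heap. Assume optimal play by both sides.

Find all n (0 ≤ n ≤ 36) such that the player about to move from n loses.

0, 4, 9, 13, 18, 22, 27, 31, 36

Compute win/loss labels from the base case upward. A position with no move is L. Any other position is W if it can reach an L in one move, else L.
n=0: no move → L
n=1: W (go to 0, an L position)
n=2: W (go to 0, an L position)
n=3: W (go to 0, an L position)
n=4: L (options 3(W), 2(W), 1(W) are all W)
n=5: W (go to 4, an L position)
n=6: W (go to 4, an L position)
n=7: W (go to 4, an L position)
n=8: W (go to 0, an L position)
n=9: L (options 8(W), 7(W), 6(W), 1(W) are all W)
n=10: W (go to 9, an L position)
n=11: W (go to 9, an L position)
n=12: W (go to 9, an L position)
n=13: L (options 12(W), 11(W), 10(W), 5(W) are all W)
n=14: W (go to 13, an L position)
n=15: W (go to 13, an L position)
n=16: W (go to 13, an L position)
n=17: W (go to 9, an L position)
n=18: L (options 17(W), 16(W), 15(W), 10(W) are all W)
n=19: W (go to 18, an L position)
n=20: W (go to 18, an L position)
n=21: W (go to 18, an L position)
n=22: L (options 21(W), 20(W), 19(W), 14(W) are all W)
n=23: W (go to 22, an L position)
n=24: W (go to 22, an L position)
n=25: W (go to 22, an L position)
n=26: W (go to 18, an L position)
n=27: L (options 26(W), 25(W), 24(W), 19(W) are all W)
n=28: W (go to 27, an L position)
n=29: W (go to 27, an L position)
n=30: W (go to 27, an L position)
n=31: L (options 30(W), 29(W), 28(W), 23(W) are all W)
n=32: W (go to 31, an L position)
n=33: W (go to 31, an L position)
n=34: W (go to 31, an L position)
n=35: W (go to 27, an L position)
n=36: L (options 35(W), 34(W), 33(W), 28(W) are all W)
Reading off the rows marked L gives the requested list; there are 9 such values of n.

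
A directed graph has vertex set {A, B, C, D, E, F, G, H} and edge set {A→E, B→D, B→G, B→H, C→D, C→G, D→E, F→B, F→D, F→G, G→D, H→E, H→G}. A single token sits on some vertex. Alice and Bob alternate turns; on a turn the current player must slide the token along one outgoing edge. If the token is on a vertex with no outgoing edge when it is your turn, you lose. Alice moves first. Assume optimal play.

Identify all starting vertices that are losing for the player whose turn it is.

Positions with no move are L. A position that does have a move is losing for the player to move precisely when every available move leads to a winning position for the opponent. Fill in the labels:
Every edge goes from a vertex to one that appears earlier in the order E, D, G, C, H, B, A, F, so processing vertices in that order labels each vertex after all of its successors.
E: no outgoing edge → L
D: can move to E, which is L ⇒ W
G: the only move is to D(W), a W ⇒ L
C: can move to G, which is L ⇒ W
H: can move to G, which is L ⇒ W
B: can move to G, which is L ⇒ W
A: can move to E, which is L ⇒ W
F: can move to G, which is L ⇒ W
The losing starting vertices are exactly the entries labelled L in this table (2 of them).

E, G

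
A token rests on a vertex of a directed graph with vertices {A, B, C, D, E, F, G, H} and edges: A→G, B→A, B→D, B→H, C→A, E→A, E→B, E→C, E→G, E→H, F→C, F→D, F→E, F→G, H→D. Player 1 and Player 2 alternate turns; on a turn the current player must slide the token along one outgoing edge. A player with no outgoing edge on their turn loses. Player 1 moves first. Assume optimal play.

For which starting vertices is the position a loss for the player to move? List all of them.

C, D, G

Use the standard recursion: the mover loses at a terminal position; elsewhere, the mover wins exactly when some move hands the opponent an L position.
Every edge goes from a vertex to one that appears earlier in the order D, G, A, C, H, B, E, F, so processing vertices in that order labels each vertex after all of its successors.
D: no outgoing edge → L
G: no outgoing edge → L
A: can move to G, which is L ⇒ W
C: the only move is to A(W), a W ⇒ L
H: can move to D, which is L ⇒ W
B: can move to D, which is L ⇒ W
E: can move to C, which is L ⇒ W
F: can move to C, which is L ⇒ W
Reading off the rows marked L gives the requested list; there are 3 such vertices.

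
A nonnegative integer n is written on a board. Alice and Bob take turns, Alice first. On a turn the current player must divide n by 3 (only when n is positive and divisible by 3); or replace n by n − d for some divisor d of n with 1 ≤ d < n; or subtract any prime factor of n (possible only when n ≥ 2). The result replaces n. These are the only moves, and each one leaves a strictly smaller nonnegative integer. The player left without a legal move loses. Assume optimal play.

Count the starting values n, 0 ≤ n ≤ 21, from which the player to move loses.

Use the standard recursion: the mover loses at a terminal position; elsewhere, the mover wins exactly when some move hands the opponent an L position.
n=0: no move → L
n=1: no move → L
n=2: →0(L), so W
n=3: →0(L), so W
n=4: →2(W), 3(W) — all W, so L
n=5: →0(L), so W
n=6: →4(L), so W
n=7: →0(L), so W
n=8: →4(L), so W
n=9: →3(W), 6(W), 8(W) — all W, so L
n=10: →9(L), so W
n=11: →0(L), so W
n=12: →4(L), so W
n=13: →0(L), so W
n=14: →7(W), 12(W), 13(W) — all W, so L
n=15: →14(L), so W
n=16: →14(L), so W
n=17: →0(L), so W
n=18: →9(L), so W
n=19: →0(L), so W
n=20: →10(W), 15(W), 16(W), 18(W), 19(W) — all W, so L
n=21: →14(L), so W
L entries with 0 ≤ n ≤ 21: n = 0, 1, 4, 9, 14, 20; that makes 6.

6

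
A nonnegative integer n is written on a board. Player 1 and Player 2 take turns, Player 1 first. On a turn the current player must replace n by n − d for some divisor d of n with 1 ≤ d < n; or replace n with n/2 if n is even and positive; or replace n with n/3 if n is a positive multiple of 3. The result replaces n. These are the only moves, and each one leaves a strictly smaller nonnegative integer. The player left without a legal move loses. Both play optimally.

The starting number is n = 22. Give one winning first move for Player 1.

Positions with no move are L. A position that does have a move is losing for the player to move precisely when every available move leads to a winning position for the opponent. Fill in the labels:
n=0: no move → L
n=1: no move → L
n=2: reaches L-position 1 → W
n=3: reaches L-position 1 → W
n=4: only reaches 2(W), 3(W), all W → L
n=5: reaches L-position 4 → W
n=6: reaches L-position 4 → W
n=7: only reaches 6(W), which is W → L
n=8: reaches L-position 4 → W
n=9: only reaches 3(W), 6(W), 8(W), all W → L
n=10: reaches L-position 9 → W
n=11: only reaches 10(W), which is W → L
n=12: reaches L-position 4 → W
n=13: only reaches 12(W), which is W → L
n=14: reaches L-position 7 → W
n=15: only reaches 5(W), 10(W), 12(W), 14(W), all W → L
n=16: reaches L-position 15 → W
n=17: only reaches 16(W), which is W → L
n=18: reaches L-position 9 → W
n=19: only reaches 18(W), which is W → L
n=20: reaches L-position 15 → W
n=21: reaches L-position 7 → W
n=22: reaches L-position 11 → W
From 22, the L positions reachable in one move are: 11.

Move to 11.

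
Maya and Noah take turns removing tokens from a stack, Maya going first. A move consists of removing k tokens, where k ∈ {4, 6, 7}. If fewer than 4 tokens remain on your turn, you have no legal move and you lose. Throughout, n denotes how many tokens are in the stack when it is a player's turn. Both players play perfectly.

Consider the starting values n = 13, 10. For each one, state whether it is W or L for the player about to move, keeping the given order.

13: L, 10: W

Build the W/L table. Terminal = L. A non-terminal position is W if it has a move to some L; otherwise it is L.
n=0: no move → L
n=1: no move → L
n=2: no move → L
n=3: no move → L
n=4: can move to 0, which is L ⇒ W
n=5: can move to 1, which is L ⇒ W
n=6: can move to 2, which is L ⇒ W
n=7: can move to 3, which is L ⇒ W
n=8: can move to 2, which is L ⇒ W
n=9: can move to 3, which is L ⇒ W
n=10: can move to 3, which is L ⇒ W
n=11: moves to 7(W), 5(W), 4(W); every one is W ⇒ L
n=12: moves to 8(W), 6(W), 5(W); every one is W ⇒ L
n=13: moves to 9(W), 7(W), 6(W); every one is W ⇒ L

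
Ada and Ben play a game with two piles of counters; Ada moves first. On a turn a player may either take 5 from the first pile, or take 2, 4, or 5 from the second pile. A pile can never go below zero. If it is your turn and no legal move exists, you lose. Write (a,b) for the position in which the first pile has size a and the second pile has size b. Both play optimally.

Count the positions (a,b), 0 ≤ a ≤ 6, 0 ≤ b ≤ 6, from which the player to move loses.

14

Build the W/L table. Terminal = L. A non-terminal position is W if it has a move to some L; otherwise it is L.
Every move lowers a or b (never raises either), so fill the grid row by row in increasing a, and left to right within a row: each cell's successors are then already labelled.
      b=0  b=1  b=2  b=3  b=4  b=5  b=6
a=0:    L    L    W    W    W    W    W
a=1:    L    L    W    W    W    W    W
a=2:    L    L    W    W    W    W    W
a=3:    L    L    W    W    W    W    W
a=4:    L    L    W    W    W    W    W
a=5:    W    W    L    L    W    W    W
a=6:    W    W    L    L    W    W    W
Cells with no legal move (terminal, hence L): (0,0), (0,1), (1,0), (1,1), (2,0), (2,1), (3,0), (3,1), (4,0), (4,1).
The remaining L cells, each justified by listing all of its moves:
(5,2): →(0,2)(W), (5,0)(W) — all W, so L
(5,3): →(0,3)(W), (5,1)(W) — all W, so L
(6,2): →(1,2)(W), (6,0)(W) — all W, so L
(6,3): →(1,3)(W), (6,1)(W) — all W, so L
Every other cell has at least one move into one of the L cells above, so it is W.
L cells per row: a=0: 2, a=1: 2, a=2: 2, a=3: 2, a=4: 2, a=5: 2, a=6: 2; total 14.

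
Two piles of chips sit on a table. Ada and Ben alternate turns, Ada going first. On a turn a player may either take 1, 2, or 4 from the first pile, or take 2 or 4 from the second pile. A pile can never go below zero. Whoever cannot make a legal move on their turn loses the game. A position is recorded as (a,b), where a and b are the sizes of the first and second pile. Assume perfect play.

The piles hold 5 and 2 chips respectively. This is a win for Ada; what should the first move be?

Move to (4,2).

Build the W/L table. Terminal = L. A non-terminal position is W if it has a move to some L; otherwise it is L.
No move ever increases a pile, so every position that can arise here has a ≤ 5 and b ≤ 2; it is enough to label the cells with 0 ≤ a ≤ 5 and 0 ≤ b ≤ 2.
Every move lowers a or b (never raises either), so fill the grid row by row in increasing a, and left to right within a row: each cell's successors are then already labelled.
      b=0  b=1  b=2
a=0:    L    L    W
a=1:    W    W    L
a=2:    W    W    W
a=3:    L    L    W
a=4:    W    W    L
a=5:    W    W    W
Cells with no legal move (terminal, hence L): (0,0), (0,1).
The remaining L cells, each justified by listing all of its moves:
(1,2): L (options (0,2)(W), (1,0)(W) are all W)
(3,0): L (options (2,0)(W), (1,0)(W) are all W)
(3,1): L (options (2,1)(W), (1,1)(W) are all W)
(4,2): L (options (3,2)(W), (2,2)(W), (0,2)(W), (4,0)(W) are all W)
Every other cell has at least one move into one of the L cells above, so it is W.
From (5,2), the L positions reachable in one move are: (4,2), (1,2). Any move reaching one of these is winning.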